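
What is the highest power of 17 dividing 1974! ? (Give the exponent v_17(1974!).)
v_17(1974!) = 122

Legendre's formula: v_p(n!) = Σ_{k ≥ 1} ⌊n / p^k⌋. For p = 17, n = 1974, the terms are:
  ⌊1974/17^1⌋ = ⌊1974/17⌋ = 116
  ⌊1974/17^2⌋ = ⌊1974/289⌋ = 6
(the next term ⌊1974/17^3⌋ = 0, terminating the sum). Summing: v_17(1974!) = 116 + 6 = 122.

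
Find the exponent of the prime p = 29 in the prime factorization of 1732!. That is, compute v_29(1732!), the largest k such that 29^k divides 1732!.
v_29(1732!) = 61

Legendre's formula: v_p(n!) = Σ_{k ≥ 1} ⌊n / p^k⌋. For p = 29, n = 1732, the terms are:
  ⌊1732/29^1⌋ = ⌊1732/29⌋ = 59
  ⌊1732/29^2⌋ = ⌊1732/841⌋ = 2
(the next term ⌊1732/29^3⌋ = 0, terminating the sum). Summing: v_29(1732!) = 59 + 2 = 61.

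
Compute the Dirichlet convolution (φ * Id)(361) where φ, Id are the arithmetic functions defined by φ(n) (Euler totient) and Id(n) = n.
(φ * Id)(361) = 1045

Divisors of 361: [1, 19, 361]. For each d | 361:
  d = 1: φ(1) · Id(361/1) = 1 · 361 = 361
  d = 19: φ(19) · Id(361/19) = 18 · 19 = 342
  d = 361: φ(361) · Id(361/361) = 342 · 1 = 342
Summing: (φ * Id)(361) = 361 + 342 + 342 = 1045.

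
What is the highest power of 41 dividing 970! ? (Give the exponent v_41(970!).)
v_41(970!) = 23

Legendre's formula: v_p(n!) = Σ_{k ≥ 1} ⌊n / p^k⌋. For p = 41, n = 970, the terms are:
  ⌊970/41^1⌋ = ⌊970/41⌋ = 23
(the next term ⌊970/41^2⌋ = 0, terminating the sum). Summing: v_41(970!) = 23 = 23.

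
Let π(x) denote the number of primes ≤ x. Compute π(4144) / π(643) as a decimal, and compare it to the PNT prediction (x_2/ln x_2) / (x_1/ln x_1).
π(4144)/π(643) = 570/117 ≈ 4.8718;  PNT prediction ≈ 5.0031.

π(643) = 117 and π(4144) = 570, so π(4144)/π(643) ≈ 4.8718. The PNT-predicted ratio is (4144/ln(4144)) / (643/ln(643)) ≈ 5.0031. The two agree to within a few percent, as expected.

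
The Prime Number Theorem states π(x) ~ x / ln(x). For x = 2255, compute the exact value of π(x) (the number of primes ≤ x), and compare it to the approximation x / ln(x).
π(2255) = 335;  x/ln(x) ≈ 292.06;  relative error ≈ 12.82%.

Directly count primes up to 2255: π(2255) = 335. The PNT approximation gives 2255/ln(2255) ≈ 2255/7.72091 ≈ 292.06. Relative error (π(x) − x/ln(x)) / π(x) ≈ 12.82%; the approximation is known to undercount slightly (Li(x) is a better estimate).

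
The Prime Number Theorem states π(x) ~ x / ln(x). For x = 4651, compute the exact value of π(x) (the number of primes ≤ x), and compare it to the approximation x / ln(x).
π(4651) = 629;  x/ln(x) ≈ 550.75;  relative error ≈ 12.44%.

Directly count primes up to 4651: π(4651) = 629. The PNT approximation gives 4651/ln(4651) ≈ 4651/8.44484 ≈ 550.75. Relative error (π(x) − x/ln(x)) / π(x) ≈ 12.44%; the approximation is known to undercount slightly (Li(x) is a better estimate).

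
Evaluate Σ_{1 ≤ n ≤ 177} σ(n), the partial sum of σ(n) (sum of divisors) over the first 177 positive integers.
Σ_{n ≤ 177} σ(n) = 25824

Compute σ(n) for each 1 ≤ n ≤ 177: σ(1) = 1, σ(2) = 3, σ(3) = 4, σ(4) = 7, σ(5) = 6, σ(6) = 12, σ(7) = 8, σ(8) = 15, σ(9) = 13, σ(10) = 18, σ(11) = 12, σ(12) = 28, σ(13) = 14, σ(14) = 24, σ(15) = 24, σ(16) = 31, σ(17) = 18, σ(18) = 39, σ(19) = 20, σ(20) = 42, σ(21) = 32, σ(22) = 36, σ(23) = 24, σ(24) = 60, σ(25) = 31, σ(26) = 42, σ(27) = 40, σ(28) = 56, σ(29) = 30, σ(30) = 72, σ(31) = 32, σ(32) = 63, σ(33) = 48, σ(34) = 54, σ(35) = 48, σ(36) = 91, σ(37) = 38, σ(38) = 60, σ(39) = 56, σ(40) = 90, σ(41) = 42, σ(42) = 96, σ(43) = 44, σ(44) = 84, σ(45) = 78, σ(46) = 72, σ(47) = 48, σ(48) = 124, σ(49) = 57, σ(50) = 93, σ(51) = 72, σ(52) = 98, σ(53) = 54, σ(54) = 120, σ(55) = 72, σ(56) = 120, σ(57) = 80, σ(58) = 90, σ(59) = 60, σ(60) = 168, σ(61) = 62, σ(62) = 96, σ(63) = 104, σ(64) = 127, σ(65) = 84, σ(66) = 144, σ(67) = 68, σ(68) = 126, σ(69) = 96, σ(70) = 144, σ(71) = 72, σ(72) = 195, σ(73) = 74, σ(74) = 114, σ(75) = 124, σ(76) = 140, σ(77) = 96, σ(78) = 168, σ(79) = 80, σ(80) = 186, σ(81) = 121, σ(82) = 126, σ(83) = 84, σ(84) = 224, σ(85) = 108, σ(86) = 132, σ(87) = 120, σ(88) = 180, σ(89) = 90, σ(90) = 234, σ(91) = 112, σ(92) = 168, σ(93) = 128, σ(94) = 144, σ(95) = 120, σ(96) = 252, σ(97) = 98, σ(98) = 171, σ(99) = 156, σ(100) = 217, σ(101) = 102, σ(102) = 216, σ(103) = 104, σ(104) = 210, σ(105) = 192, σ(106) = 162, σ(107) = 108, σ(108) = 280, σ(109) = 110, σ(110) = 216, σ(111) = 152, σ(112) = 248, σ(113) = 114, σ(114) = 240, σ(115) = 144, σ(116) = 210, σ(117) = 182, σ(118) = 180, σ(119) = 144, σ(120) = 360, σ(121) = 133, σ(122) = 186, σ(123) = 168, σ(124) = 224, σ(125) = 156, σ(126) = 312, σ(127) = 128, σ(128) = 255, σ(129) = 176, σ(130) = 252, σ(131) = 132, σ(132) = 336, σ(133) = 160, σ(134) = 204, σ(135) = 240, σ(136) = 270, σ(137) = 138, σ(138) = 288, σ(139) = 140, σ(140) = 336, σ(141) = 192, σ(142) = 216, σ(143) = 168, σ(144) = 403, σ(145) = 180, σ(146) = 222, σ(147) = 228, σ(148) = 266, σ(149) = 150, σ(150) = 372, σ(151) = 152, σ(152) = 300, σ(153) = 234, σ(154) = 288, σ(155) = 192, σ(156) = 392, σ(157) = 158, σ(158) = 240, σ(159) = 216, σ(160) = 378, σ(161) = 192, σ(162) = 363, σ(163) = 164, σ(164) = 294, σ(165) = 288, σ(166) = 252, σ(167) = 168, σ(168) = 480, σ(169) = 183, σ(170) = 324, σ(171) = 260, σ(172) = 308, σ(173) = 174, σ(174) = 360, σ(175) = 248, σ(176) = 372, σ(177) = 240. Summing all 177 values: 25824. (Average order: Σ_{n ≤ x} σ(n) ~ (π²/12) x². For x = 177, (π²/12)·177² ≈ 25767.07.)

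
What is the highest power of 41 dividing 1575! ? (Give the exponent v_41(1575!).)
v_41(1575!) = 38

Legendre's formula: v_p(n!) = Σ_{k ≥ 1} ⌊n / p^k⌋. For p = 41, n = 1575, the terms are:
  ⌊1575/41^1⌋ = ⌊1575/41⌋ = 38
(the next term ⌊1575/41^2⌋ = 0, terminating the sum). Summing: v_41(1575!) = 38 = 38.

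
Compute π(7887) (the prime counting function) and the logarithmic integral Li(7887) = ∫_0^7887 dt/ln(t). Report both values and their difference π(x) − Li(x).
π(7887) = 997;  Li(7887) ≈ 1013.83;  π(x) − Li(x) ≈ -16.83.

Direct count of primes ≤ 7887 gives π(7887) = 997. Numerical evaluation of the logarithmic integral gives Li(7887) ≈ 1013.83. The difference π(x) − Li(x) ≈ -16.83 is typically negative for small/moderate x (Li(x) overestimates), though Littlewood's theorem shows this sign changes infinitely often.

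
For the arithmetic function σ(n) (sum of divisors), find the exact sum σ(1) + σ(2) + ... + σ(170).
Σ_{n ≤ 170} σ(n) = 23862

Compute σ(n) for each 1 ≤ n ≤ 170: σ(1) = 1, σ(2) = 3, σ(3) = 4, σ(4) = 7, σ(5) = 6, σ(6) = 12, σ(7) = 8, σ(8) = 15, σ(9) = 13, σ(10) = 18, σ(11) = 12, σ(12) = 28, σ(13) = 14, σ(14) = 24, σ(15) = 24, σ(16) = 31, σ(17) = 18, σ(18) = 39, σ(19) = 20, σ(20) = 42, σ(21) = 32, σ(22) = 36, σ(23) = 24, σ(24) = 60, σ(25) = 31, σ(26) = 42, σ(27) = 40, σ(28) = 56, σ(29) = 30, σ(30) = 72, σ(31) = 32, σ(32) = 63, σ(33) = 48, σ(34) = 54, σ(35) = 48, σ(36) = 91, σ(37) = 38, σ(38) = 60, σ(39) = 56, σ(40) = 90, σ(41) = 42, σ(42) = 96, σ(43) = 44, σ(44) = 84, σ(45) = 78, σ(46) = 72, σ(47) = 48, σ(48) = 124, σ(49) = 57, σ(50) = 93, σ(51) = 72, σ(52) = 98, σ(53) = 54, σ(54) = 120, σ(55) = 72, σ(56) = 120, σ(57) = 80, σ(58) = 90, σ(59) = 60, σ(60) = 168, σ(61) = 62, σ(62) = 96, σ(63) = 104, σ(64) = 127, σ(65) = 84, σ(66) = 144, σ(67) = 68, σ(68) = 126, σ(69) = 96, σ(70) = 144, σ(71) = 72, σ(72) = 195, σ(73) = 74, σ(74) = 114, σ(75) = 124, σ(76) = 140, σ(77) = 96, σ(78) = 168, σ(79) = 80, σ(80) = 186, σ(81) = 121, σ(82) = 126, σ(83) = 84, σ(84) = 224, σ(85) = 108, σ(86) = 132, σ(87) = 120, σ(88) = 180, σ(89) = 90, σ(90) = 234, σ(91) = 112, σ(92) = 168, σ(93) = 128, σ(94) = 144, σ(95) = 120, σ(96) = 252, σ(97) = 98, σ(98) = 171, σ(99) = 156, σ(100) = 217, σ(101) = 102, σ(102) = 216, σ(103) = 104, σ(104) = 210, σ(105) = 192, σ(106) = 162, σ(107) = 108, σ(108) = 280, σ(109) = 110, σ(110) = 216, σ(111) = 152, σ(112) = 248, σ(113) = 114, σ(114) = 240, σ(115) = 144, σ(116) = 210, σ(117) = 182, σ(118) = 180, σ(119) = 144, σ(120) = 360, σ(121) = 133, σ(122) = 186, σ(123) = 168, σ(124) = 224, σ(125) = 156, σ(126) = 312, σ(127) = 128, σ(128) = 255, σ(129) = 176, σ(130) = 252, σ(131) = 132, σ(132) = 336, σ(133) = 160, σ(134) = 204, σ(135) = 240, σ(136) = 270, σ(137) = 138, σ(138) = 288, σ(139) = 140, σ(140) = 336, σ(141) = 192, σ(142) = 216, σ(143) = 168, σ(144) = 403, σ(145) = 180, σ(146) = 222, σ(147) = 228, σ(148) = 266, σ(149) = 150, σ(150) = 372, σ(151) = 152, σ(152) = 300, σ(153) = 234, σ(154) = 288, σ(155) = 192, σ(156) = 392, σ(157) = 158, σ(158) = 240, σ(159) = 216, σ(160) = 378, σ(161) = 192, σ(162) = 363, σ(163) = 164, σ(164) = 294, σ(165) = 288, σ(166) = 252, σ(167) = 168, σ(168) = 480, σ(169) = 183, σ(170) = 324. Summing all 170 values: 23862. (Average order: Σ_{n ≤ x} σ(n) ~ (π²/12) x². For x = 170, (π²/12)·170² ≈ 23769.30.)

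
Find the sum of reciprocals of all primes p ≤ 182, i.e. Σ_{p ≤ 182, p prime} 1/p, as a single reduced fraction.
Σ 1/p = 10408867916382550633331528920459565913027063402071390584941986323453055203/5397346292805549782720214077673687806275517530364350655459511599582614290

π(182) = 42, so the primes ≤ 182 are [2, 3, 5, 7, 11, 13, 17, 19, 23, 29, 31, 37, 41, 43, 47, 53, 59, 61, 67, 71, 73, 79, 83, 89, 97, 101, 103, 107, 109, 113, 127, 131, 137, 139, 149, 151, 157, 163, 167, 173, 179, 181]. Summing 1/p over these primes: 10408867916382550633331528920459565913027063402071390584941986323453055203/5397346292805549782720214077673687806275517530364350655459511599582614290 ≈ 1.9285. Mertens estimate ln ln(182) + 0.2615 ≈ 1.9109.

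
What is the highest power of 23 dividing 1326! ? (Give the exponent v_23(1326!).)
v_23(1326!) = 59

Legendre's formula: v_p(n!) = Σ_{k ≥ 1} ⌊n / p^k⌋. For p = 23, n = 1326, the terms are:
  ⌊1326/23^1⌋ = ⌊1326/23⌋ = 57
  ⌊1326/23^2⌋ = ⌊1326/529⌋ = 2
(the next term ⌊1326/23^3⌋ = 0, terminating the sum). Summing: v_23(1326!) = 57 + 2 = 59.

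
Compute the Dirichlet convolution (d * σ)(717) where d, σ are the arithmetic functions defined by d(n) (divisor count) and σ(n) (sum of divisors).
(d * σ)(717) = 1452

Divisors of 717: [1, 3, 239, 717]. For each d | 717:
  d = 1: d(1) · σ(717/1) = 1 · 960 = 960
  d = 3: d(3) · σ(717/3) = 2 · 240 = 480
  d = 239: d(239) · σ(717/239) = 2 · 4 = 8
  d = 717: d(717) · σ(717/717) = 4 · 1 = 4
Summing: (d * σ)(717) = 960 + 480 + 8 + 4 = 1452.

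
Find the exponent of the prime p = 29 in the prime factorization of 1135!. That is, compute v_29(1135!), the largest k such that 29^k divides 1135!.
v_29(1135!) = 40

Legendre's formula: v_p(n!) = Σ_{k ≥ 1} ⌊n / p^k⌋. For p = 29, n = 1135, the terms are:
  ⌊1135/29^1⌋ = ⌊1135/29⌋ = 39
  ⌊1135/29^2⌋ = ⌊1135/841⌋ = 1
(the next term ⌊1135/29^3⌋ = 0, terminating the sum). Summing: v_29(1135!) = 39 + 1 = 40.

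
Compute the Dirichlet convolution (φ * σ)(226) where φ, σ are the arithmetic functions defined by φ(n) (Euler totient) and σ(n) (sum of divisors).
(φ * σ)(226) = 904

Divisors of 226: [1, 2, 113, 226]. For each d | 226:
  d = 1: φ(1) · σ(226/1) = 1 · 342 = 342
  d = 2: φ(2) · σ(226/2) = 1 · 114 = 114
  d = 113: φ(113) · σ(226/113) = 112 · 3 = 336
  d = 226: φ(226) · σ(226/226) = 112 · 1 = 112
Summing: (φ * σ)(226) = 342 + 114 + 336 + 112 = 904.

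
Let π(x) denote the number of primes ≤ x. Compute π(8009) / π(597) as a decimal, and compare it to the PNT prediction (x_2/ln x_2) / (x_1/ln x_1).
π(8009)/π(597) = 1008/108 ≈ 9.3333;  PNT prediction ≈ 9.5402.

π(597) = 108 and π(8009) = 1008, so π(8009)/π(597) ≈ 9.3333. The PNT-predicted ratio is (8009/ln(8009)) / (597/ln(597)) ≈ 9.5402. The two agree to within a few percent, as expected.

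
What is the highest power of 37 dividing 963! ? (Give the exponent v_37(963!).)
v_37(963!) = 26

Legendre's formula: v_p(n!) = Σ_{k ≥ 1} ⌊n / p^k⌋. For p = 37, n = 963, the terms are:
  ⌊963/37^1⌋ = ⌊963/37⌋ = 26
(the next term ⌊963/37^2⌋ = 0, terminating the sum). Summing: v_37(963!) = 26 = 26.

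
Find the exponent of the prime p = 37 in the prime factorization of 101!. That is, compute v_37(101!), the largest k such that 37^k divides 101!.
v_37(101!) = 2

Legendre's formula: v_p(n!) = Σ_{k ≥ 1} ⌊n / p^k⌋. For p = 37, n = 101, the terms are:
  ⌊101/37^1⌋ = ⌊101/37⌋ = 2
(the next term ⌊101/37^2⌋ = 0, terminating the sum). Summing: v_37(101!) = 2 = 2.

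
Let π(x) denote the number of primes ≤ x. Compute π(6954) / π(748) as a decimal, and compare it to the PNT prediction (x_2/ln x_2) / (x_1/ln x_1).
π(6954)/π(748) = 892/132 ≈ 6.7576;  PNT prediction ≈ 6.9538.

π(748) = 132 and π(6954) = 892, so π(6954)/π(748) ≈ 6.7576. The PNT-predicted ratio is (6954/ln(6954)) / (748/ln(748)) ≈ 6.9538. The two agree to within a few percent, as expected.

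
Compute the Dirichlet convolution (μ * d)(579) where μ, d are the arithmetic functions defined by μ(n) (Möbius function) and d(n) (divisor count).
(μ * d)(579) = 1

Divisors of 579: [1, 3, 193, 579]. For each d | 579:
  d = 1: μ(1) · d(579/1) = 1 · 4 = 4
  d = 3: μ(3) · d(579/3) = -1 · 2 = -2
  d = 193: μ(193) · d(579/193) = -1 · 2 = -2
  d = 579: μ(579) · d(579/579) = 1 · 1 = 1
Summing: (μ * d)(579) = 4 + -2 + -2 + 1 = 1.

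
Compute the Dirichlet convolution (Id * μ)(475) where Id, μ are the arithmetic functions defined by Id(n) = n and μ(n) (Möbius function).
(Id * μ)(475) = 360

Divisors of 475: [1, 5, 19, 25, 95, 475]. For each d | 475:
  d = 1: Id(1) · μ(475/1) = 1 · 0 = 0
  d = 5: Id(5) · μ(475/5) = 5 · 1 = 5
  d = 19: Id(19) · μ(475/19) = 19 · 0 = 0
  d = 25: Id(25) · μ(475/25) = 25 · -1 = -25
  d = 95: Id(95) · μ(475/95) = 95 · -1 = -95
  d = 475: Id(475) · μ(475/475) = 475 · 1 = 475
Summing: (Id * μ)(475) = 0 + 5 + 0 + -25 + -95 + 475 = 360.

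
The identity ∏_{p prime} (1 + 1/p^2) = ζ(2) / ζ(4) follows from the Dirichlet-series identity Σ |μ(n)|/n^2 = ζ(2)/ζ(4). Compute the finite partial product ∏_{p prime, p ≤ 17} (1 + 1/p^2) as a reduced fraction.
∏ = 17690000/11792781

The primes p ≤ 17 are [2, 3, 5, 7, 11, 13, 17]. For each, (1 + 1/p^2) = (p^2 + 1)/p^2. Multiplying these fractions over p ∈ [2, 3, 5, 7, 11, 13, 17] gives 17690000/11792781. (In the limit P → ∞ this tends to ζ(2)/ζ(4).)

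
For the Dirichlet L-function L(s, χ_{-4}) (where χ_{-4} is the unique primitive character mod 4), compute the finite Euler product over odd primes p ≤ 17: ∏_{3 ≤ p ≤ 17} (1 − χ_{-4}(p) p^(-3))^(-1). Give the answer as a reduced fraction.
∏ = 87995602569875/90796952813568

The odd primes p ≤ 17 are [3, 5, 7, 11, 13, 17]. For each, χ(p) = 1 if p ≡ 1 mod 4, χ(p) = −1 if p ≡ 3 mod 4. Taking (1 − χ(p)/p^3)^(-1) = p^3/(p^3 − χ(p)): (1 − (-1)/3^3)^(-1) · (1 − (1)/5^3)^(-1) · (1 − (-1)/7^3)^(-1) · (1 − (-1)/11^3)^(-1) · (1 − (1)/13^3)^(-1) · (1 − (1)/17^3)^(-1) = 87995602569875/90796952813568.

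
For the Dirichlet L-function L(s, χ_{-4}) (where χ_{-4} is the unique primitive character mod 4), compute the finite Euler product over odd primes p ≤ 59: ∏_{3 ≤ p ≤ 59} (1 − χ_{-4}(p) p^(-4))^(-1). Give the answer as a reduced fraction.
∏ = 183445748413257490575399266073534557279290897400455519407927913/185496494900685179853577258476392044643206802826790649934643200

The odd primes p ≤ 59 are [3, 5, 7, 11, 13, 17, 19, 23, 29, 31, 37, 41, 43, 47, 53, 59]. For each, χ(p) = 1 if p ≡ 1 mod 4, χ(p) = −1 if p ≡ 3 mod 4. Taking (1 − χ(p)/p^4)^(-1) = p^4/(p^4 − χ(p)): (1 − (-1)/3^4)^(-1) · (1 − (1)/5^4)^(-1) · (1 − (-1)/7^4)^(-1) · (1 − (-1)/11^4)^(-1) · (1 − (1)/13^4)^(-1) · (1 − (1)/17^4)^(-1) · (1 − (-1)/19^4)^(-1) · (1 − (-1)/23^4)^(-1) · (1 − (1)/29^4)^(-1) · (1 − (-1)/31^4)^(-1) · (1 − (1)/37^4)^(-1) · (1 − (1)/41^4)^(-1) · (1 − (-1)/43^4)^(-1) · (1 − (-1)/47^4)^(-1) · (1 − (1)/53^4)^(-1) · (1 − (-1)/59^4)^(-1) = 183445748413257490575399266073534557279290897400455519407927913/185496494900685179853577258476392044643206802826790649934643200.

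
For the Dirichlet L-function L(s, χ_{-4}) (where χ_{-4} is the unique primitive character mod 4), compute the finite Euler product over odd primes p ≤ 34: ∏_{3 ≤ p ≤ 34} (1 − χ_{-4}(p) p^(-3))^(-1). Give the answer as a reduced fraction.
∏ = 16829566118167783909225/17369167366519535960064

The odd primes p ≤ 34 are [3, 5, 7, 11, 13, 17, 19, 23, 29, 31]. For each, χ(p) = 1 if p ≡ 1 mod 4, χ(p) = −1 if p ≡ 3 mod 4. Taking (1 − χ(p)/p^3)^(-1) = p^3/(p^3 − χ(p)): (1 − (-1)/3^3)^(-1) · (1 − (1)/5^3)^(-1) · (1 − (-1)/7^3)^(-1) · (1 − (-1)/11^3)^(-1) · (1 − (1)/13^3)^(-1) · (1 − (1)/17^3)^(-1) · (1 − (-1)/19^3)^(-1) · (1 − (-1)/23^3)^(-1) · (1 − (1)/29^3)^(-1) · (1 − (-1)/31^3)^(-1) = 16829566118167783909225/17369167366519535960064.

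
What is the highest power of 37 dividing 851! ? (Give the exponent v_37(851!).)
v_37(851!) = 23

Legendre's formula: v_p(n!) = Σ_{k ≥ 1} ⌊n / p^k⌋. For p = 37, n = 851, the terms are:
  ⌊851/37^1⌋ = ⌊851/37⌋ = 23
(the next term ⌊851/37^2⌋ = 0, terminating the sum). Summing: v_37(851!) = 23 = 23.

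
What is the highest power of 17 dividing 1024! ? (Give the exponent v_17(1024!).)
v_17(1024!) = 63

Legendre's formula: v_p(n!) = Σ_{k ≥ 1} ⌊n / p^k⌋. For p = 17, n = 1024, the terms are:
  ⌊1024/17^1⌋ = ⌊1024/17⌋ = 60
  ⌊1024/17^2⌋ = ⌊1024/289⌋ = 3
(the next term ⌊1024/17^3⌋ = 0, terminating the sum). Summing: v_17(1024!) = 60 + 3 = 63.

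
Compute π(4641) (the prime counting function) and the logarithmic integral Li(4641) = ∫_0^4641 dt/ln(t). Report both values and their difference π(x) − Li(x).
π(4641) = 626;  Li(4641) ≈ 641.95;  π(x) − Li(x) ≈ -15.95.

Direct count of primes ≤ 4641 gives π(4641) = 626. Numerical evaluation of the logarithmic integral gives Li(4641) ≈ 641.95. The difference π(x) − Li(x) ≈ -15.95 is typically negative for small/moderate x (Li(x) overestimates), though Littlewood's theorem shows this sign changes infinitely often.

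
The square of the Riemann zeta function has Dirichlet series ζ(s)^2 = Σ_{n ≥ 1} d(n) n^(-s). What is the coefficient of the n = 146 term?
d(146) = 4

ζ(s)^2 = (Σ 1/m^s)(Σ 1/k^s). The coefficient of 1/n^s in the product is the number of ordered pairs (m, k) with mk = n, which equals d(n). For n = 146, divisors are [1, 2, 73, 146], so d(146) = 4.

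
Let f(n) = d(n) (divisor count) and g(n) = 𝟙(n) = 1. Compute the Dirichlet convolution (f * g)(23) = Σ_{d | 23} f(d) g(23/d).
(d * 𝟙)(23) = 3

Divisors of 23: [1, 23]. For each d | 23:
  d = 1: d(1) · 𝟙(23/1) = 1 · 1 = 1
  d = 23: d(23) · 𝟙(23/23) = 2 · 1 = 2
Summing: (d * 𝟙)(23) = 1 + 2 = 3.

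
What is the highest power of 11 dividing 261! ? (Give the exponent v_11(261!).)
v_11(261!) = 25

Legendre's formula: v_p(n!) = Σ_{k ≥ 1} ⌊n / p^k⌋. For p = 11, n = 261, the terms are:
  ⌊261/11^1⌋ = ⌊261/11⌋ = 23
  ⌊261/11^2⌋ = ⌊261/121⌋ = 2
(the next term ⌊261/11^3⌋ = 0, terminating the sum). Summing: v_11(261!) = 23 + 2 = 25.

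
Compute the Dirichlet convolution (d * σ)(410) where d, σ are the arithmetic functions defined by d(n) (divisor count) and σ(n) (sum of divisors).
(d * σ)(410) = 1760

Divisors of 410: [1, 2, 5, 10, 41, 82, 205, 410]. For each d | 410:
  d = 1: d(1) · σ(410/1) = 1 · 756 = 756
  d = 2: d(2) · σ(410/2) = 2 · 252 = 504
  d = 5: d(5) · σ(410/5) = 2 · 126 = 252
  d = 10: d(10) · σ(410/10) = 4 · 42 = 168
  d = 41: d(41) · σ(410/41) = 2 · 18 = 36
  d = 82: d(82) · σ(410/82) = 4 · 6 = 24
  d = 205: d(205) · σ(410/205) = 4 · 3 = 12
  d = 410: d(410) · σ(410/410) = 8 · 1 = 8
Summing: (d * σ)(410) = 756 + 504 + 252 + 168 + 36 + 24 + 12 + 8 = 1760.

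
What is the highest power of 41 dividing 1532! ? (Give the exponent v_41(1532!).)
v_41(1532!) = 37

Legendre's formula: v_p(n!) = Σ_{k ≥ 1} ⌊n / p^k⌋. For p = 41, n = 1532, the terms are:
  ⌊1532/41^1⌋ = ⌊1532/41⌋ = 37
(the next term ⌊1532/41^2⌋ = 0, terminating the sum). Summing: v_41(1532!) = 37 = 37.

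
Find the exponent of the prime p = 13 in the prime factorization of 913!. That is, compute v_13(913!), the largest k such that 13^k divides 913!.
v_13(913!) = 75

Legendre's formula: v_p(n!) = Σ_{k ≥ 1} ⌊n / p^k⌋. For p = 13, n = 913, the terms are:
  ⌊913/13^1⌋ = ⌊913/13⌋ = 70
  ⌊913/13^2⌋ = ⌊913/169⌋ = 5
(the next term ⌊913/13^3⌋ = 0, terminating the sum). Summing: v_13(913!) = 70 + 5 = 75.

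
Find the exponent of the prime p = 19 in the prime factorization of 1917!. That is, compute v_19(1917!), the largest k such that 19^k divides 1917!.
v_19(1917!) = 105

Legendre's formula: v_p(n!) = Σ_{k ≥ 1} ⌊n / p^k⌋. For p = 19, n = 1917, the terms are:
  ⌊1917/19^1⌋ = ⌊1917/19⌋ = 100
  ⌊1917/19^2⌋ = ⌊1917/361⌋ = 5
(the next term ⌊1917/19^3⌋ = 0, terminating the sum). Summing: v_19(1917!) = 100 + 5 = 105.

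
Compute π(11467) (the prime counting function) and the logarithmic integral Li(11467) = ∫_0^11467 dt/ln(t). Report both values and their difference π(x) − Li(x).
π(11467) = 1382;  Li(11467) ≈ 1404.22;  π(x) − Li(x) ≈ -22.22.

Direct count of primes ≤ 11467 gives π(11467) = 1382. Numerical evaluation of the logarithmic integral gives Li(11467) ≈ 1404.22. The difference π(x) − Li(x) ≈ -22.22 is typically negative for small/moderate x (Li(x) overestimates), though Littlewood's theorem shows this sign changes infinitely often.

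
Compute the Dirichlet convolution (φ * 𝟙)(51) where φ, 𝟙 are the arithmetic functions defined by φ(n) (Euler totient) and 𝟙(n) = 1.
(φ * 𝟙)(51) = 51

Divisors of 51: [1, 3, 17, 51]. For each d | 51:
  d = 1: φ(1) · 𝟙(51/1) = 1 · 1 = 1
  d = 3: φ(3) · 𝟙(51/3) = 2 · 1 = 2
  d = 17: φ(17) · 𝟙(51/17) = 16 · 1 = 16
  d = 51: φ(51) · 𝟙(51/51) = 32 · 1 = 32
Summing: (φ * 𝟙)(51) = 1 + 2 + 16 + 32 = 51.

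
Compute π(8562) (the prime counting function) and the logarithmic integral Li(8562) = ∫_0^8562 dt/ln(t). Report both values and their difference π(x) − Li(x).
π(8562) = 1066;  Li(8562) ≈ 1088.71;  π(x) − Li(x) ≈ -22.71.

Direct count of primes ≤ 8562 gives π(8562) = 1066. Numerical evaluation of the logarithmic integral gives Li(8562) ≈ 1088.71. The difference π(x) − Li(x) ≈ -22.71 is typically negative for small/moderate x (Li(x) overestimates), though Littlewood's theorem shows this sign changes infinitely often.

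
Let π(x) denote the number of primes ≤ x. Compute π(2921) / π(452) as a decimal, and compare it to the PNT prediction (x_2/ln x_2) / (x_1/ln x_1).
π(2921)/π(452) = 422/87 ≈ 4.8506;  PNT prediction ≈ 4.9512.

π(452) = 87 and π(2921) = 422, so π(2921)/π(452) ≈ 4.8506. The PNT-predicted ratio is (2921/ln(2921)) / (452/ln(452)) ≈ 4.9512. The two agree to within a few percent, as expected.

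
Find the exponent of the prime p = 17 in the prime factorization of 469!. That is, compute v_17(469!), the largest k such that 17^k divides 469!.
v_17(469!) = 28

Legendre's formula: v_p(n!) = Σ_{k ≥ 1} ⌊n / p^k⌋. For p = 17, n = 469, the terms are:
  ⌊469/17^1⌋ = ⌊469/17⌋ = 27
  ⌊469/17^2⌋ = ⌊469/289⌋ = 1
(the next term ⌊469/17^3⌋ = 0, terminating the sum). Summing: v_17(469!) = 27 + 1 = 28.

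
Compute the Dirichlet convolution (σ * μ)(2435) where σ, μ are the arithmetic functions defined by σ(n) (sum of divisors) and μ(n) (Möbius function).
(σ * μ)(2435) = 2435

Divisors of 2435: [1, 5, 487, 2435]. For each d | 2435:
  d = 1: σ(1) · μ(2435/1) = 1 · 1 = 1
  d = 5: σ(5) · μ(2435/5) = 6 · -1 = -6
  d = 487: σ(487) · μ(2435/487) = 488 · -1 = -488
  d = 2435: σ(2435) · μ(2435/2435) = 2928 · 1 = 2928
Summing: (σ * μ)(2435) = 1 + -6 + -488 + 2928 = 2435.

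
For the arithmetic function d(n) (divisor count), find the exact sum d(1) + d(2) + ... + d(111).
Σ_{n ≤ 111} d(n) = 542

Compute d(n) for each 1 ≤ n ≤ 111: d(1) = 1, d(2) = 2, d(3) = 2, d(4) = 3, d(5) = 2, d(6) = 4, d(7) = 2, d(8) = 4, d(9) = 3, d(10) = 4, d(11) = 2, d(12) = 6, d(13) = 2, d(14) = 4, d(15) = 4, d(16) = 5, d(17) = 2, d(18) = 6, d(19) = 2, d(20) = 6, d(21) = 4, d(22) = 4, d(23) = 2, d(24) = 8, d(25) = 3, d(26) = 4, d(27) = 4, d(28) = 6, d(29) = 2, d(30) = 8, d(31) = 2, d(32) = 6, d(33) = 4, d(34) = 4, d(35) = 4, d(36) = 9, d(37) = 2, d(38) = 4, d(39) = 4, d(40) = 8, d(41) = 2, d(42) = 8, d(43) = 2, d(44) = 6, d(45) = 6, d(46) = 4, d(47) = 2, d(48) = 10, d(49) = 3, d(50) = 6, d(51) = 4, d(52) = 6, d(53) = 2, d(54) = 8, d(55) = 4, d(56) = 8, d(57) = 4, d(58) = 4, d(59) = 2, d(60) = 12, d(61) = 2, d(62) = 4, d(63) = 6, d(64) = 7, d(65) = 4, d(66) = 8, d(67) = 2, d(68) = 6, d(69) = 4, d(70) = 8, d(71) = 2, d(72) = 12, d(73) = 2, d(74) = 4, d(75) = 6, d(76) = 6, d(77) = 4, d(78) = 8, d(79) = 2, d(80) = 10, d(81) = 5, d(82) = 4, d(83) = 2, d(84) = 12, d(85) = 4, d(86) = 4, d(87) = 4, d(88) = 8, d(89) = 2, d(90) = 12, d(91) = 4, d(92) = 6, d(93) = 4, d(94) = 4, d(95) = 4, d(96) = 12, d(97) = 2, d(98) = 6, d(99) = 6, d(100) = 9, d(101) = 2, d(102) = 8, d(103) = 2, d(104) = 8, d(105) = 8, d(106) = 4, d(107) = 2, d(108) = 12, d(109) = 2, d(110) = 8, d(111) = 4. Summing all 111 values: 542. (Dirichlet's divisor formula: Σ_{n ≤ x} d(n) = x ln(x) + (2γ − 1) x + O(√x). For x = 111, the asymptotic estimate is ≈ 539.90.)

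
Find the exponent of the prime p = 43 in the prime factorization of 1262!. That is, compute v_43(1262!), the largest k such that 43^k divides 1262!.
v_43(1262!) = 29

Legendre's formula: v_p(n!) = Σ_{k ≥ 1} ⌊n / p^k⌋. For p = 43, n = 1262, the terms are:
  ⌊1262/43^1⌋ = ⌊1262/43⌋ = 29
(the next term ⌊1262/43^2⌋ = 0, terminating the sum). Summing: v_43(1262!) = 29 = 29.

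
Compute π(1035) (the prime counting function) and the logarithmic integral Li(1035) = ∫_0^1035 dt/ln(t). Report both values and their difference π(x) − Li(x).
π(1035) = 174;  Li(1035) ≈ 182.66;  π(x) − Li(x) ≈ -8.66.

Direct count of primes ≤ 1035 gives π(1035) = 174. Numerical evaluation of the logarithmic integral gives Li(1035) ≈ 182.66. The difference π(x) − Li(x) ≈ -8.66 is typically negative for small/moderate x (Li(x) overestimates), though Littlewood's theorem shows this sign changes infinitely often.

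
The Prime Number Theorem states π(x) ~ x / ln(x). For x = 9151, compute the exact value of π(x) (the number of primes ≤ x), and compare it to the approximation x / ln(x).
π(9151) = 1134;  x/ln(x) ≈ 1003.22;  relative error ≈ 11.53%.

Directly count primes up to 9151: π(9151) = 1134. The PNT approximation gives 9151/ln(9151) ≈ 9151/9.12162 ≈ 1003.22. Relative error (π(x) − x/ln(x)) / π(x) ≈ 11.53%; the approximation is known to undercount slightly (Li(x) is a better estimate).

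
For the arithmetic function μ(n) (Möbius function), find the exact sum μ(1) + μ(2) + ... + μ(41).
Σ_{n ≤ 41} μ(n) = -1

Compute μ(n) for each 1 ≤ n ≤ 41: μ(1) = 1, μ(2) = -1, μ(3) = -1, μ(4) = 0, μ(5) = -1, μ(6) = 1, μ(7) = -1, μ(8) = 0, μ(9) = 0, μ(10) = 1, μ(11) = -1, μ(12) = 0, μ(13) = -1, μ(14) = 1, μ(15) = 1, μ(16) = 0, μ(17) = -1, μ(18) = 0, μ(19) = -1, μ(20) = 0, μ(21) = 1, μ(22) = 1, μ(23) = -1, μ(24) = 0, μ(25) = 0, μ(26) = 1, μ(27) = 0, μ(28) = 0, μ(29) = -1, μ(30) = -1, μ(31) = -1, μ(32) = 0, μ(33) = 1, μ(34) = 1, μ(35) = 1, μ(36) = 0, μ(37) = -1, μ(38) = 1, μ(39) = 1, μ(40) = 0, μ(41) = -1. Summing all 41 values: -1. (Mertens function M(x) = Σ_{n ≤ x} μ(n); on average M(x) should be small (PNT ⟺ M(x) = o(x)).)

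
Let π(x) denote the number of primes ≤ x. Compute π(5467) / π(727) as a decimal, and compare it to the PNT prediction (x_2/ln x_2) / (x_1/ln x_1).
π(5467)/π(727) = 721/129 ≈ 5.5891;  PNT prediction ≈ 5.7571.

π(727) = 129 and π(5467) = 721, so π(5467)/π(727) ≈ 5.5891. The PNT-predicted ratio is (5467/ln(5467)) / (727/ln(727)) ≈ 5.7571. The two agree to within a few percent, as expected.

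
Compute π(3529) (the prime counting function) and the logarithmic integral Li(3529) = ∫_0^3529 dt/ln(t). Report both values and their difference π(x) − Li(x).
π(3529) = 493;  Li(3529) ≈ 508.15;  π(x) − Li(x) ≈ -15.15.

Direct count of primes ≤ 3529 gives π(3529) = 493. Numerical evaluation of the logarithmic integral gives Li(3529) ≈ 508.15. The difference π(x) − Li(x) ≈ -15.15 is typically negative for small/moderate x (Li(x) overestimates), though Littlewood's theorem shows this sign changes infinitely often.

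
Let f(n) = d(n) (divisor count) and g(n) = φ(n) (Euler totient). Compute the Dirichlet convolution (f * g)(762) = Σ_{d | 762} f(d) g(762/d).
(d * φ)(762) = 1536

Divisors of 762: [1, 2, 3, 6, 127, 254, 381, 762]. For each d | 762:
  d = 1: d(1) · φ(762/1) = 1 · 252 = 252
  d = 2: d(2) · φ(762/2) = 2 · 252 = 504
  d = 3: d(3) · φ(762/3) = 2 · 126 = 252
  d = 6: d(6) · φ(762/6) = 4 · 126 = 504
  d = 127: d(127) · φ(762/127) = 2 · 2 = 4
  d = 254: d(254) · φ(762/254) = 4 · 2 = 8
  d = 381: d(381) · φ(762/381) = 4 · 1 = 4
  d = 762: d(762) · φ(762/762) = 8 · 1 = 8
Summing: (d * φ)(762) = 252 + 504 + 252 + 504 + 4 + 8 + 4 + 8 = 1536.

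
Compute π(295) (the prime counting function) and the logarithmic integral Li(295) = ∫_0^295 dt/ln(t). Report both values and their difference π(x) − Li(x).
π(295) = 62;  Li(295) ≈ 67.46;  π(x) − Li(x) ≈ -5.46.

Direct count of primes ≤ 295 gives π(295) = 62. Numerical evaluation of the logarithmic integral gives Li(295) ≈ 67.46. The difference π(x) − Li(x) ≈ -5.46 is typically negative for small/moderate x (Li(x) overestimates), though Littlewood's theorem shows this sign changes infinitely often.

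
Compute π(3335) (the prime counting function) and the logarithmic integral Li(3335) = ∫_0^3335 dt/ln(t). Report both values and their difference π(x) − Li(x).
π(3335) = 470;  Li(3335) ≈ 484.32;  π(x) − Li(x) ≈ -14.32.

Direct count of primes ≤ 3335 gives π(3335) = 470. Numerical evaluation of the logarithmic integral gives Li(3335) ≈ 484.32. The difference π(x) − Li(x) ≈ -14.32 is typically negative for small/moderate x (Li(x) overestimates), though Littlewood's theorem shows this sign changes infinitely often.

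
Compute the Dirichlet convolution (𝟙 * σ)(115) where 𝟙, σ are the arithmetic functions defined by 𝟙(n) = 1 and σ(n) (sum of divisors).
(𝟙 * σ)(115) = 175

Divisors of 115: [1, 5, 23, 115]. For each d | 115:
  d = 1: 𝟙(1) · σ(115/1) = 1 · 144 = 144
  d = 5: 𝟙(5) · σ(115/5) = 1 · 24 = 24
  d = 23: 𝟙(23) · σ(115/23) = 1 · 6 = 6
  d = 115: 𝟙(115) · σ(115/115) = 1 · 1 = 1
Summing: (𝟙 * σ)(115) = 144 + 24 + 6 + 1 = 175.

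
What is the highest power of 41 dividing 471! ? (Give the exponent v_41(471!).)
v_41(471!) = 11

Legendre's formula: v_p(n!) = Σ_{k ≥ 1} ⌊n / p^k⌋. For p = 41, n = 471, the terms are:
  ⌊471/41^1⌋ = ⌊471/41⌋ = 11
(the next term ⌊471/41^2⌋ = 0, terminating the sum). Summing: v_41(471!) = 11 = 11.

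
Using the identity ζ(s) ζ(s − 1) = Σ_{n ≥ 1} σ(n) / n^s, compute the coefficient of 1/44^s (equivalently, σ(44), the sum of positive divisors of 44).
σ(44) = 84

In the product (Σ m^0/m^s)(Σ k / k^s) = Σ (Σ_{d | n} d) / n^s, the coefficient of 1/n^s is σ(n) = Σ_{d | n} d. For n = 44, divisors are [1, 2, 4, 11, 22, 44]; summing: σ(44) = 84.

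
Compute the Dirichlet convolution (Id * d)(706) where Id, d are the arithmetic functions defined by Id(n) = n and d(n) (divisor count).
(Id * d)(706) = 1420

Divisors of 706: [1, 2, 353, 706]. For each d | 706:
  d = 1: Id(1) · d(706/1) = 1 · 4 = 4
  d = 2: Id(2) · d(706/2) = 2 · 2 = 4
  d = 353: Id(353) · d(706/353) = 353 · 2 = 706
  d = 706: Id(706) · d(706/706) = 706 · 1 = 706
Summing: (Id * d)(706) = 4 + 4 + 706 + 706 = 1420.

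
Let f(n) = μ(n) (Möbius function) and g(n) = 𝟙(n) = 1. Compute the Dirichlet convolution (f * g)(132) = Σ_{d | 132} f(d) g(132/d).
(μ * 𝟙)(132) = 0

Divisors of 132: [1, 2, 3, 4, 6, 11, 12, 22, 33, 44, 66, 132]. For each d | 132:
  d = 1: μ(1) · 𝟙(132/1) = 1 · 1 = 1
  d = 2: μ(2) · 𝟙(132/2) = -1 · 1 = -1
  d = 3: μ(3) · 𝟙(132/3) = -1 · 1 = -1
  d = 4: μ(4) · 𝟙(132/4) = 0 · 1 = 0
  d = 6: μ(6) · 𝟙(132/6) = 1 · 1 = 1
  d = 11: μ(11) · 𝟙(132/11) = -1 · 1 = -1
  d = 12: μ(12) · 𝟙(132/12) = 0 · 1 = 0
  d = 22: μ(22) · 𝟙(132/22) = 1 · 1 = 1
  d = 33: μ(33) · 𝟙(132/33) = 1 · 1 = 1
  d = 44: μ(44) · 𝟙(132/44) = 0 · 1 = 0
  d = 66: μ(66) · 𝟙(132/66) = -1 · 1 = -1
  d = 132: μ(132) · 𝟙(132/132) = 0 · 1 = 0
Summing: (μ * 𝟙)(132) = 1 + -1 + -1 + 0 + 1 + -1 + 0 + 1 + 1 + 0 + -1 + 0 = 0.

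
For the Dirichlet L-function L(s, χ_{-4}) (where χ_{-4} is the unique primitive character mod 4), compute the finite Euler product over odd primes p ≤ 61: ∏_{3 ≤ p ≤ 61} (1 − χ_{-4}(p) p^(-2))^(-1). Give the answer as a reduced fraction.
∏ = 41649646786025278187758845901/45453901250007819878400000000

The odd primes p ≤ 61 are [3, 5, 7, 11, 13, 17, 19, 23, 29, 31, 37, 41, 43, 47, 53, 59, 61]. For each, χ(p) = 1 if p ≡ 1 mod 4, χ(p) = −1 if p ≡ 3 mod 4. Taking (1 − χ(p)/p^2)^(-1) = p^2/(p^2 − χ(p)): (1 − (-1)/3^2)^(-1) · (1 − (1)/5^2)^(-1) · (1 − (-1)/7^2)^(-1) · (1 − (-1)/11^2)^(-1) · (1 − (1)/13^2)^(-1) · (1 − (1)/17^2)^(-1) · (1 − (-1)/19^2)^(-1) · (1 − (-1)/23^2)^(-1) · (1 − (1)/29^2)^(-1) · (1 − (-1)/31^2)^(-1) · (1 − (1)/37^2)^(-1) · (1 − (1)/41^2)^(-1) · (1 − (-1)/43^2)^(-1) · (1 − (-1)/47^2)^(-1) · (1 − (1)/53^2)^(-1) · (1 − (-1)/59^2)^(-1) · (1 − (1)/61^2)^(-1) = 41649646786025278187758845901/45453901250007819878400000000.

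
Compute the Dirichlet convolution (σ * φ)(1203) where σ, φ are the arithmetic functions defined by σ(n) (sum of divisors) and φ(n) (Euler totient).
(σ * φ)(1203) = 4812

Divisors of 1203: [1, 3, 401, 1203]. For each d | 1203:
  d = 1: σ(1) · φ(1203/1) = 1 · 800 = 800
  d = 3: σ(3) · φ(1203/3) = 4 · 400 = 1600
  d = 401: σ(401) · φ(1203/401) = 402 · 2 = 804
  d = 1203: σ(1203) · φ(1203/1203) = 1608 · 1 = 1608
Summing: (σ * φ)(1203) = 800 + 1600 + 804 + 1608 = 4812.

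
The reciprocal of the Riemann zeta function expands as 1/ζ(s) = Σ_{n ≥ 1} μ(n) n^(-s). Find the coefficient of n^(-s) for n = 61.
μ(61) = -1

Factor n = 61 = 61. μ(n) = 0 if any exponent ≥ 2 (not squarefree); otherwise μ(n) = (−1)^{ω(n)} where ω(n) is the number of distinct prime factors. Applying: μ(61) = -1.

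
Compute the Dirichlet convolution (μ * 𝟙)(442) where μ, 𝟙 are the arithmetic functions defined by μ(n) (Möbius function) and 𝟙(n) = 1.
(μ * 𝟙)(442) = 0

Divisors of 442: [1, 2, 13, 17, 26, 34, 221, 442]. For each d | 442:
  d = 1: μ(1) · 𝟙(442/1) = 1 · 1 = 1
  d = 2: μ(2) · 𝟙(442/2) = -1 · 1 = -1
  d = 13: μ(13) · 𝟙(442/13) = -1 · 1 = -1
  d = 17: μ(17) · 𝟙(442/17) = -1 · 1 = -1
  d = 26: μ(26) · 𝟙(442/26) = 1 · 1 = 1
  d = 34: μ(34) · 𝟙(442/34) = 1 · 1 = 1
  d = 221: μ(221) · 𝟙(442/221) = 1 · 1 = 1
  d = 442: μ(442) · 𝟙(442/442) = -1 · 1 = -1
Summing: (μ * 𝟙)(442) = 1 + -1 + -1 + -1 + 1 + 1 + 1 + -1 = 0.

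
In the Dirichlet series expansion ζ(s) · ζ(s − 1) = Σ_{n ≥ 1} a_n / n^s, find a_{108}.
σ(108) = 280

In the product (Σ m^0/m^s)(Σ k / k^s) = Σ (Σ_{d | n} d) / n^s, the coefficient of 1/n^s is σ(n) = Σ_{d | n} d. For n = 108, divisors are [1, 2, 3, 4, 6, 9, 12, 18, 27, 36, 54, 108]; summing: σ(108) = 280.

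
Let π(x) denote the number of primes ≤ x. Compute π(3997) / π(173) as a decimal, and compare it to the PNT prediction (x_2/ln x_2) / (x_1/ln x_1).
π(3997)/π(173) = 550/40 ≈ 13.7500;  PNT prediction ≈ 14.3564.

π(173) = 40 and π(3997) = 550, so π(3997)/π(173) ≈ 13.7500. The PNT-predicted ratio is (3997/ln(3997)) / (173/ln(173)) ≈ 14.3564. The two agree to within a few percent, as expected.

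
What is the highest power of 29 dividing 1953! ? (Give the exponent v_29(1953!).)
v_29(1953!) = 69

Legendre's formula: v_p(n!) = Σ_{k ≥ 1} ⌊n / p^k⌋. For p = 29, n = 1953, the terms are:
  ⌊1953/29^1⌋ = ⌊1953/29⌋ = 67
  ⌊1953/29^2⌋ = ⌊1953/841⌋ = 2
(the next term ⌊1953/29^3⌋ = 0, terminating the sum). Summing: v_29(1953!) = 67 + 2 = 69.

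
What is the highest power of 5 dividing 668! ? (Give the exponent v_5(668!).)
v_5(668!) = 165

Legendre's formula: v_p(n!) = Σ_{k ≥ 1} ⌊n / p^k⌋. For p = 5, n = 668, the terms are:
  ⌊668/5^1⌋ = ⌊668/5⌋ = 133
  ⌊668/5^2⌋ = ⌊668/25⌋ = 26
  ⌊668/5^3⌋ = ⌊668/125⌋ = 5
  ⌊668/5^4⌋ = ⌊668/625⌋ = 1
(the next term ⌊668/5^5⌋ = 0, terminating the sum). Summing: v_5(668!) = 133 + 26 + 5 + 1 = 165.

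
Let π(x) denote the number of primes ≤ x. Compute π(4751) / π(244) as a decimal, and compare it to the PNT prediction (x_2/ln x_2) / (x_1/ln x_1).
π(4751)/π(244) = 640/53 ≈ 12.0755;  PNT prediction ≈ 12.6430.

π(244) = 53 and π(4751) = 640, so π(4751)/π(244) ≈ 12.0755. The PNT-predicted ratio is (4751/ln(4751)) / (244/ln(244)) ≈ 12.6430. The two agree to within a few percent, as expected.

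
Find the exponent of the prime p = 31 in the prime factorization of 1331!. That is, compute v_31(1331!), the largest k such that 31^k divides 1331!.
v_31(1331!) = 43

Legendre's formula: v_p(n!) = Σ_{k ≥ 1} ⌊n / p^k⌋. For p = 31, n = 1331, the terms are:
  ⌊1331/31^1⌋ = ⌊1331/31⌋ = 42
  ⌊1331/31^2⌋ = ⌊1331/961⌋ = 1
(the next term ⌊1331/31^3⌋ = 0, terminating the sum). Summing: v_31(1331!) = 42 + 1 = 43.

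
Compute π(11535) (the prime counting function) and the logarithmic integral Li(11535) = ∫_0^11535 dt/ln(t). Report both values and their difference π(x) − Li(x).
π(11535) = 1390;  Li(11535) ≈ 1411.49;  π(x) − Li(x) ≈ -21.49.

Direct count of primes ≤ 11535 gives π(11535) = 1390. Numerical evaluation of the logarithmic integral gives Li(11535) ≈ 1411.49. The difference π(x) − Li(x) ≈ -21.49 is typically negative for small/moderate x (Li(x) overestimates), though Littlewood's theorem shows this sign changes infinitely often.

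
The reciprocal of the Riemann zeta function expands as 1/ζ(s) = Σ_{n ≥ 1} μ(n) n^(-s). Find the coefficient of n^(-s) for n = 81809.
μ(81809) = 1

Factor n = 81809 = 7 · 13 · 29 · 31. μ(n) = 0 if any exponent ≥ 2 (not squarefree); otherwise μ(n) = (−1)^{ω(n)} where ω(n) is the number of distinct prime factors. Applying: μ(81809) = 1.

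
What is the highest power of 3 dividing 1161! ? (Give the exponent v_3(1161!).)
v_3(1161!) = 578

Legendre's formula: v_p(n!) = Σ_{k ≥ 1} ⌊n / p^k⌋. For p = 3, n = 1161, the terms are:
  ⌊1161/3^1⌋ = ⌊1161/3⌋ = 387
  ⌊1161/3^2⌋ = ⌊1161/9⌋ = 129
  ⌊1161/3^3⌋ = ⌊1161/27⌋ = 43
  ⌊1161/3^4⌋ = ⌊1161/81⌋ = 14
  ⌊1161/3^5⌋ = ⌊1161/243⌋ = 4
  ⌊1161/3^6⌋ = ⌊1161/729⌋ = 1
(the next term ⌊1161/3^7⌋ = 0, terminating the sum). Summing: v_3(1161!) = 387 + 129 + 43 + 14 + 4 + 1 = 578.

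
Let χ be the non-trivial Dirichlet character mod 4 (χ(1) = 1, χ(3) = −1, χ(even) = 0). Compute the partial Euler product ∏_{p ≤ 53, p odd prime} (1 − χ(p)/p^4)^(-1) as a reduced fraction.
∏ = 257364431333305770108011762895409938991497014556861335561/260241495905762991772533773778373936417391479107040051200

The odd primes p ≤ 53 are [3, 5, 7, 11, 13, 17, 19, 23, 29, 31, 37, 41, 43, 47, 53]. For each, χ(p) = 1 if p ≡ 1 mod 4, χ(p) = −1 if p ≡ 3 mod 4. Taking (1 − χ(p)/p^4)^(-1) = p^4/(p^4 − χ(p)): (1 − (-1)/3^4)^(-1) · (1 − (1)/5^4)^(-1) · (1 − (-1)/7^4)^(-1) · (1 − (-1)/11^4)^(-1) · (1 − (1)/13^4)^(-1) · (1 − (1)/17^4)^(-1) · (1 − (-1)/19^4)^(-1) · (1 − (-1)/23^4)^(-1) · (1 − (1)/29^4)^(-1) · (1 − (-1)/31^4)^(-1) · (1 − (1)/37^4)^(-1) · (1 − (1)/41^4)^(-1) · (1 − (-1)/43^4)^(-1) · (1 − (-1)/47^4)^(-1) · (1 − (1)/53^4)^(-1) = 257364431333305770108011762895409938991497014556861335561/260241495905762991772533773778373936417391479107040051200.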